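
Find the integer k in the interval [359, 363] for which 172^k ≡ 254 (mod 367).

Compute 172^359 mod 367 = 254, then multiply by 172 repeatedly:
  172^359=254
Found 254 at exponent 359.

359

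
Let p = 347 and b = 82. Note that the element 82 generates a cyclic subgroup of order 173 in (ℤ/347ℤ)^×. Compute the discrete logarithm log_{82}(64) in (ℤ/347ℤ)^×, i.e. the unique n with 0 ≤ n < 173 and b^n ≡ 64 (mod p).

69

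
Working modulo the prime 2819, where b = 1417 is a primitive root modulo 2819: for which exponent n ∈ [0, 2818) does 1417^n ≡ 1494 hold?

Baby-step giant-step with m = ceil(sqrt(2818)) = 54.
Baby table (1417^j mod 2819 for j=0..53):
  0:1  1:1417  2:761  3:1479  4:1226  5:738  6:2716  7:637
  8:549  9:2708  10:577  11:99  12:2152  13:2045  14:2652  15:157
  16:2587  17:1079  18:1045  19:790  20:287  21:743  22:1344  23:1623
  24:2306  25:381  26:1448  27:2403  28:2518  29:1971  30:2097  31:223
  32:263  33:563  34:2813  35:2774  36:1072  37:2402  38:1101  39:1210
  40:618  41:1816  42:2344  43:666  44:2176  45:2225  46:1183  47:1825
  48:1002  49:1877  50:1392  51:1983  52:2187  53:898
Giant step factor: 1417^(-54) ≡ 1953 (mod 2819).
Scan 1494·1953^i mod 2819 for i = 0, 1, …:
  i=0: 1494   i=1: 117   i=2: 162   i=3: 658
  i=4: 2429   i=5: 2279   i=6: 2505   i=7: 1300
  i=8: 1800   i=9: 107     …   i=50: 326
  i=51: 2403
Match at i=51, j=27: n = 51·54 + 27 = 2781.

2781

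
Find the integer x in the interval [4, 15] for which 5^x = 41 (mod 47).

15

Compute 5^4 mod 47 = 14, then multiply by 5 repeatedly:
  5^4=14  5^5=23  5^6=21  5^7=11  5^8=8
  5^9=40  5^10=12  5^11=13  5^12=18  5^13=43
  5^14=27  5^15=41
Found 41 at exponent 15.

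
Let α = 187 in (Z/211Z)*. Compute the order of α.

210

The order of 187 must divide p − 1 = 210 = 2 · 3 · 5 · 7.
Divisors: 1, 2, 3, 5, 6, 7, 10, 14, 15, 21, 30, 35, 42, 70, 105, 210.
Check each in increasing order: 187^1 ≡ 187;  187^2 ≡ 154;  187^3 ≡ 102;  187^5 ≡ 94;  187^6 ≡ 65;  187^7 ≡ 128;  187^10 ≡ 185;  187^14 ≡ 137;  187^15 ≡ 88;  187^21 ≡ 23;  187^30 ≡ 148;  187^35 ≡ 197;  187^42 ≡ 107;  187^70 ≡ 196;  187^105 ≡ 210;  187^210 ≡ 1.
Smallest exponent giving 1 is 210.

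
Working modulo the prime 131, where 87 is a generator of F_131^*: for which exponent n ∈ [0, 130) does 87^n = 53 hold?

Baby-step giant-step with m = ceil(sqrt(130)) = 12.
Baby table (87^j mod 131 for j=0..11):
  0:1  1:87  2:102  3:97  4:55  5:69  6:108  7:95
  8:12  9:127  10:45  11:116
Giant step factor: 87^(-12) ≡ 105 (mod 131).
Scan 53·105^i mod 131 for i = 0, 1, …:
  i=0: 53   i=1: 63   i=2: 65   i=3: 13
  i=4: 55
Match at i=4, j=4: n = 4·12 + 4 = 52.

52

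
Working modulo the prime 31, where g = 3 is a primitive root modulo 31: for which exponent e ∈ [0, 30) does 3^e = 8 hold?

12

Successive powers of 3 modulo 31:
  3^0=1  3^1=3  3^2=9  3^3=27  3^4=19  3^5=26
  3^6=16  3^7=17  3^8=20  3^9=29  3^10=25  3^11=13
  3^12=8
So 3^12 ≡ 8 (mod 31), giving e = 12.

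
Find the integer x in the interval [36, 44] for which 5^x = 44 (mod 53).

40

Compute 5^36 mod 53 = 49, then multiply by 5 repeatedly:
  5^36=49  5^37=33  5^38=6  5^39=30  5^40=44
Found 44 at exponent 40.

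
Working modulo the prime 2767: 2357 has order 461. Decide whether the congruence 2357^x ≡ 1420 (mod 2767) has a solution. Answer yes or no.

1420 ∈ ⟨2357⟩ iff 1420^461 ≡ 1 (mod 2767), since |⟨2357⟩| = 461.
1420^461 mod 2767 = 2766.
Since 2766 ≠ 1, 1420 does not lie in the subgroup.

no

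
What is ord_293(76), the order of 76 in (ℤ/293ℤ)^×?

292

The order of 76 must divide p − 1 = 292 = 2^2 · 73.
Divisors: 1, 2, 4, 73, 146, 292.
Check each in increasing order: 76^1 ≡ 76;  76^2 ≡ 209;  76^4 ≡ 24;  76^73 ≡ 138;  76^146 ≡ 292;  76^292 ≡ 1.
Smallest exponent giving 1 is 292.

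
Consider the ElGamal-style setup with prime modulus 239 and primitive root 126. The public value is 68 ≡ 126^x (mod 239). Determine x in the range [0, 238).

Baby-step giant-step with m = ceil(sqrt(238)) = 16.
Baby table (126^j mod 239 for j=0..15):
  0:1  1:126  2:102  3:185  4:127  5:228  6:48  7:73
  8:116  9:37  10:121  11:189  12:153  13:158  14:71  15:103
Giant step factor: 126^(-16) ≡ 83 (mod 239).
Scan 68·83^i mod 239 for i = 0, 1, …:
  i=0: 68   i=1: 147   i=2: 12   i=3: 40
  i=4: 213   i=5: 232   i=6: 136   i=7: 55
  i=8: 24   i=9: 80     …   i=13: 110
  i=14: 48
Match at i=14, j=6: x = 14·16 + 6 = 230.

230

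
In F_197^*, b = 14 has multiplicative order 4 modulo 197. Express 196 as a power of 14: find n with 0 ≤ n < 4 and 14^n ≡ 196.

Successive powers of 14 modulo 197:
  14^0=1  14^1=14  14^2=196
So 14^2 ≡ 196 (mod 197), giving n = 2.

2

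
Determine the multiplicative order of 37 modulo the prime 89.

The order of 37 must divide p − 1 = 88 = 2^3 · 11.
Divisors: 1, 2, 4, 8, 11, 22, 44, 88.
Check each in increasing order: 37^1 ≡ 37;  37^2 ≡ 34;  37^4 ≡ 88;  37^8 ≡ 1.
Smallest exponent giving 1 is 8.

8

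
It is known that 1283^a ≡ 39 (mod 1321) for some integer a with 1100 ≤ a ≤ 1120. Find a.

Compute 1283^1100 mod 1321 = 1024, then multiply by 1283 repeatedly:
  1283^1100=1024  1283^1101=718  1283^1102=457  1283^1103=1128  1283^1104=729
  1283^1105=39
Found 39 at exponent 1105.

1105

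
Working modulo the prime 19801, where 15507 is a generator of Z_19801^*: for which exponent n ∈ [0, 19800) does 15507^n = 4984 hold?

Baby-step giant-step with m = ceil(sqrt(19800)) = 141.
Baby table (15507^j mod 19801 for j=0..140):
  0:1  1:15507  2:3705  3:10734  4:4932  5:9062  6:16538  7:12015
  8:8996  9:2927  10:5097  11:13388  12:14032  13:1035  14:10935  15:13082
  16:1329  17:15763  18:13297  19:8766  20:497  21:4390  22:19693  23:8329
  24:15681  25:8987  26:1971  27:11354  28:15787  29:9246  30:18482  31:700
  32:3952  33:19370  34:9221  35:7026  36:7080  37:12816  38:14876  39:482
  40:9397  41:3720  42:5727  43:1104  44:11664  45:11314  46:9338  47:19454
  48:4943  49:1430  50:17691  51:11283  52:3845  53:3604  54:8806  55:6946
  56:13983  57:13431  58:7599  59:1942  60:17074  61:7347  62:14776  63:14061
  64:15116  65:19375  66:7552  67:5750  68:1347  69:17675  70:783  71:3968
  72:10069  73:9098  74:561  75:6788  76:19201  77:2270  78:14513  79:14726
  80:10950  81:8075  82:17302  83:18365  84:8073  85:6089  86:10955  87:6406
  88:16026  89:12632  90:12932  91:11797  92:14441  93:7078  94:1603  95:7466
  96:18616  97:19334  98:5397  99:12253  100:16676  101:13473  102:5460  103:18945
  104:12479  105:16481  106:19161  107:15622  108:4920  109:1187  110:11680  111:2013
  112:9215  113:12989  114:4651  115:7815  116:5085  117:5513  118:9174  119:10834
  120:11154  121:3343  122:883  123:10190  124:4350  125:13244  126:18537  127:2142
  128:9717  129:15710  130:3267  131:10411  132:5824  133:407  134:14631  135:3059
  136:12518  137:7423  138:5248  139:18427  140:19059
Giant step factor: 15507^(-141) ≡ 5996 (mod 19801).
Scan 4984·5996^i mod 19801 for i = 0, 1, …:
  i=0: 4984   i=1: 4355   i=2: 14862   i=3: 8052
  i=4: 4954   i=5: 2684   i=6: 14852   i=7: 7495
  i=8: 11551   i=9: 15699     …   i=67: 17595
  i=68: 19693
Match at i=68, j=22: n = 68·141 + 22 = 9610.

9610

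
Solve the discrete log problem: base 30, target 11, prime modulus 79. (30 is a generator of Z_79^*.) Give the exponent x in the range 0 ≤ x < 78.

8

Successive powers of 30 modulo 79:
  30^0=1  30^1=30  30^2=31  30^3=61  30^4=13  30^5=74
  30^6=8  30^7=3  30^8=11
So 30^8 ≡ 11 (mod 79), giving x = 8.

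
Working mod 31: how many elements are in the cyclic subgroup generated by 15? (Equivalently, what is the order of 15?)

10

The order of 15 must divide p − 1 = 30 = 2 · 3 · 5.
Divisors: 1, 2, 3, 5, 6, 10, 15, 30.
Check each in increasing order: 15^1 ≡ 15;  15^2 ≡ 8;  15^3 ≡ 27;  15^5 ≡ 30;  15^6 ≡ 16;  15^10 ≡ 1.
Smallest exponent giving 1 is 10.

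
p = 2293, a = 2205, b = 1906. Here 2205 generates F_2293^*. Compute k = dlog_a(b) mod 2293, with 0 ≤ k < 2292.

2120

Baby-step giant-step with m = ceil(sqrt(2292)) = 48.
Baby table (2205^j mod 2293 for j=0..47):
  0:1  1:2205  2:865  3:1842  4:707  5:1988  6:1617  7:2163
  8:2268  9:2200  10:1305  11:2103  12:669  13:746  14:849  15:957
  16:625  17:32  18:1770  19:164  20:1619  21:1987  22:1705  23:1298
  24:426  25:1493  26:1610  27:486  28:799  29:771  30:942  31:1945
  32:815  33:1656  34:1024  35:1608  36:662  37:1362  38:1673  39:1821
  40:262  41:2167  42:1916  43:1074  44:1794  45:345  46:1742  47:335
Giant step factor: 2205^(-48) ≡ 230 (mod 2293).
Scan 1906·230^i mod 2293 for i = 0, 1, …:
  i=0: 1906   i=1: 417   i=2: 1897   i=3: 640
  i=4: 448   i=5: 2148   i=6: 1045   i=7: 1878
  i=8: 856   i=9: 1975     …   i=43: 947
  i=44: 2268
Match at i=44, j=8: k = 44·48 + 8 = 2120.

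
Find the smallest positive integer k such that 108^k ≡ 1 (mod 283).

94

The order of 108 must divide p − 1 = 282 = 2 · 3 · 47.
Divisors: 1, 2, 3, 6, 47, 94, 141, 282.
Check each in increasing order: 108^1 ≡ 108;  108^2 ≡ 61;  108^3 ≡ 79;  108^6 ≡ 15;  108^47 ≡ 282;  108^94 ≡ 1.
Smallest exponent giving 1 is 94.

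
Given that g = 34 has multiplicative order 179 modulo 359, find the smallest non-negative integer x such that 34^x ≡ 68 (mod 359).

Baby-step giant-step with m = ceil(sqrt(179)) = 14.
Baby table (34^j mod 359 for j=0..13):
  0:1  1:34  2:79  3:173  4:138  5:25  6:132  7:180
  8:17  9:219  10:266  11:69  12:192  13:66
Giant step factor: 34^(-14) ≡ 4 (mod 359).
Scan 68·4^i mod 359 for i = 0, 1, …:
  i=0: 68   i=1: 272   i=2: 11   i=3: 44
  i=4: 176   i=5: 345   i=6: 303   i=7: 135
  i=8: 181   i=9: 6   i=10: 24   i=11: 96
  i=12: 25
Match at i=12, j=5: x = 12·14 + 5 = 173.

173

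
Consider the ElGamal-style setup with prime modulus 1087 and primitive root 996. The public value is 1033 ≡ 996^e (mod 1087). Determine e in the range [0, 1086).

Baby-step giant-step with m = ceil(sqrt(1086)) = 33.
Baby table (996^j mod 1087 for j=0..32):
  0:1  1:996  2:672  3:807  4:479  5:978  6:136  7:668
  8:84  9:1052  10:1011  11:394  12:17  13:627  14:554  15:675
  16:534  17:321  18:138  19:486  20:341  21:492  22:882  23:176
  24:289  25:876  26:722  27:605  28:382  29:22  30:172  31:653
  32:362
Giant step factor: 996^(-33) ≡ 442 (mod 1087).
Scan 1033·442^i mod 1087 for i = 0, 1, …:
  i=0: 1033   i=1: 46   i=2: 766   i=3: 515
  i=4: 447   i=5: 827   i=6: 302   i=7: 870
  i=8: 829   i=9: 99     …   i=17: 473
  i=18: 362
Match at i=18, j=32: e = 18·33 + 32 = 626.

626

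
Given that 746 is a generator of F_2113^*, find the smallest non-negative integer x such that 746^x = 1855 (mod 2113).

1814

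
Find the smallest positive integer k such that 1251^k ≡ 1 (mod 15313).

15312

The order of 1251 must divide p − 1 = 15312 = 2^4 · 3 · 11 · 29.
Divisors: 1, 2, 3, 4, 6, 8, 11, 12, 16, 22, 24, 29, 33, 44, 48, 58, 66, 87, 88, 116, 132, 174, 176, 232, 264, 319, 348, 464, 528, 638, 696, 957, 1276, 1392, 1914, 2552, 3828, 5104, 7656, 15312.
Check each in increasing order: 1251^1 ≡ 1251;  1251^2 ≡ 3075;  1251^3 ≡ 3262;  1251^4 ≡ 7504;  1251^6 ≡ 13422;  1251^8 ≡ 4115;  1251^11 ≡ 8942;  1251^12 ≡ 7952;  1251^16 ≡ 12360;  1251^22 ≡ 10191;  1251^24 ≡ 6927;  1251^29 ≡ 3814;  1251^33 ≡ 259;  1251^44 ≡ 3715;  1251^48 ≡ 7700;  1251^58 ≡ 14559;  1251^66 ≡ 5829;  1251^87 ≡ 3088;  1251^88 ≡ 4212;  1251^116 ≡ 1935;  1251^132 ≡ 13007;  1251^174 ≡ 11058;  1251^176 ≡ 8490;  1251^232 ≡ 7853;  1251^264 ≡ 4025;  1251^319 ≡ 9585;  1251^348 ≡ 5059;  1251^464 ≡ 4158;  1251^528 ≡ 14784;  1251^638 ≡ 9538;  1251^696 ≡ 5458;  1251^957 ≡ 3120;  1251^1276 ≡ 14224;  1251^1392 ≡ 5979;  1251^1914 ≡ 10645;  1251^2552 ≡ 6820;  1251^3828 ≡ 15138;  1251^5104 ≡ 6819;  1251^7656 ≡ 15312;  1251^15312 ≡ 1.
Smallest exponent giving 1 is 15312.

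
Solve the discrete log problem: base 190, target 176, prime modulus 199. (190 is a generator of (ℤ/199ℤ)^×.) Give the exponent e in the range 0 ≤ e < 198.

Baby-step giant-step with m = ceil(sqrt(198)) = 15.
Baby table (190^j mod 199 for j=0..14):
  0:1  1:190  2:81  3:67  4:193  5:54  6:111  7:195
  8:36  9:74  10:130  11:24  12:182  13:153  14:16
Giant step factor: 190^(-15) ≡ 76 (mod 199).
Scan 176·76^i mod 199 for i = 0, 1, …:
  i=0: 176   i=1: 43   i=2: 84   i=3: 16
Match at i=3, j=14: e = 3·15 + 14 = 59.

59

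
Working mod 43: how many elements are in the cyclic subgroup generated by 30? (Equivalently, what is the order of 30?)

The order of 30 must divide p − 1 = 42 = 2 · 3 · 7.
Divisors: 1, 2, 3, 6, 7, 14, 21, 42.
Check each in increasing order: 30^1 ≡ 30;  30^2 ≡ 40;  30^3 ≡ 39;  30^6 ≡ 16;  30^7 ≡ 7;  30^14 ≡ 6;  30^21 ≡ 42;  30^42 ≡ 1.
Smallest exponent giving 1 is 42.

42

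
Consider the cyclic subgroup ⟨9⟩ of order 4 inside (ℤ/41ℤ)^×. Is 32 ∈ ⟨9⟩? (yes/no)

yes

32 ∈ ⟨9⟩ iff 32^4 ≡ 1 (mod 41), since |⟨9⟩| = 4.
32^4 mod 41 = 1.
Since 1 = 1, 32 lies in the subgroup.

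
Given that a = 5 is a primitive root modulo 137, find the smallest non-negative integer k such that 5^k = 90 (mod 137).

61

Baby-step giant-step with m = ceil(sqrt(136)) = 12.
Baby table (5^j mod 137 for j=0..11):
  0:1  1:5  2:25  3:125  4:77  5:111  6:7  7:35
  8:38  9:53  10:128  11:92
Giant step factor: 5^(-12) ≡ 14 (mod 137).
Scan 90·14^i mod 137 for i = 0, 1, …:
  i=0: 90   i=1: 27   i=2: 104   i=3: 86
  i=4: 108   i=5: 5
Match at i=5, j=1: k = 5·12 + 1 = 61.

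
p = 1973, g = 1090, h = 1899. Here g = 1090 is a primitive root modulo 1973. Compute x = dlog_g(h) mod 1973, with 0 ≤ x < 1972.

1895

Baby-step giant-step with m = ceil(sqrt(1972)) = 45.
Baby table (1090^j mod 1973 for j=0..44):
  0:1  1:1090  2:354  3:1125  4:1017  5:1677  6:932  7:1758
  8:437  9:837  10:804  11:348  12:504  13:866  14:846  15:749
  16:1561  17:764  18:154  19:155  20:1245  21:1599  22:751  23:1768
  24:1472  25:431  26:216  27:653  28:1490  29:321  30:669  31:1173
  32:66  33:912  34:1661  35:1249  36:40  37:194  38:349  39:1594
  40:1220  41:1971  42:1766  43:1265  44:1696
Giant step factor: 1090^(-45) ≡ 1035 (mod 1973).
Scan 1899·1035^i mod 1973 for i = 0, 1, …:
  i=0: 1899   i=1: 357   i=2: 544   i=3: 735
  i=4: 1120   i=5: 1049   i=6: 565   i=7: 767
  i=8: 699   i=9: 1347     …   i=41: 299
  i=42: 1677
Match at i=42, j=5: x = 42·45 + 5 = 1895.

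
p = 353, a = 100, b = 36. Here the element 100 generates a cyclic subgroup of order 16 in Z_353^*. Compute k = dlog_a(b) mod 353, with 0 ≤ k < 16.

Successive powers of 100 modulo 353:
  100^0=1  100^1=100  100^2=116  100^3=304  100^4=42  100^5=317
  100^6=283  100^7=60  100^8=352  100^9=253  100^10=237  100^11=49
  100^12=311  100^13=36
So 100^13 ≡ 36 (mod 353), giving k = 13.

13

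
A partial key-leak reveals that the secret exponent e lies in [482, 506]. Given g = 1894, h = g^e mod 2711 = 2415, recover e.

503

Compute 1894^482 mod 2711 = 392, then multiply by 1894 repeatedly:
  1894^482=392  1894^483=2345  1894^484=812  1894^485=791  1894^486=1682
  1894^487=283  1894^488=1935  1894^489=2329  1894^490=329  1894^491=2307
  1894^492=2037  1894^493=325  1894^494=153  1894^495=2416  1894^496=2447
  1894^497=1519  1894^498=615  1894^499=1791  1894^500=693  1894^501=418
  1894^502=80  1894^503=2415
Found 2415 at exponent 503.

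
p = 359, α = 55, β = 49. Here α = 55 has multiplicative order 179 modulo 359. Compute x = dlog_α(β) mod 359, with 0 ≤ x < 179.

47

Baby-step giant-step with m = ceil(sqrt(179)) = 14.
Baby table (55^j mod 359 for j=0..13):
  0:1  1:55  2:153  3:158  4:74  5:121  6:193  7:204
  8:91  9:338  10:281  11:18  12:272  13:241
Giant step factor: 55^(-14) ≡ 141 (mod 359).
Scan 49·141^i mod 359 for i = 0, 1, …:
  i=0: 49   i=1: 88   i=2: 202   i=3: 121
Match at i=3, j=5: x = 3·14 + 5 = 47.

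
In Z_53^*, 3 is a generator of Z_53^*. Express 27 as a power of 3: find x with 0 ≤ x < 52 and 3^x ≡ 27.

Successive powers of 3 modulo 53:
  3^0=1  3^1=3  3^2=9  3^3=27
So 3^3 ≡ 27 (mod 53), giving x = 3.

3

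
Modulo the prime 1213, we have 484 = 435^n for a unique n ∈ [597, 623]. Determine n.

Compute 435^597 mod 1213 = 481, then multiply by 435 repeatedly:
  435^597=481  435^598=599  435^599=983  435^600=629  435^601=690
  435^602=539  435^603=356  435^604=809  435^605=145  435^606=1212
  435^607=778  435^608=3  435^609=92  435^610=1204  435^611=937
  435^612=27  435^613=828  435^614=1132  435^615=1155  435^616=243
  435^617=174  435^618=484
Found 484 at exponent 618.

618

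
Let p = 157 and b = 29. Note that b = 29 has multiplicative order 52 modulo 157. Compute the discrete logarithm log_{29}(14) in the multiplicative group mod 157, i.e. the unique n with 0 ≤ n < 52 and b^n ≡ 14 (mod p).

24

Baby-step giant-step with m = ceil(sqrt(52)) = 8.
Baby table (29^j mod 157 for j=0..7):
  0:1  1:29  2:56  3:54  4:153  5:41  6:90  7:98
Giant step factor: 29^(-8) ≡ 108 (mod 157).
Scan 14·108^i mod 157 for i = 0, 1, …:
  i=0: 14   i=1: 99   i=2: 16   i=3: 1
Match at i=3, j=0: n = 3·8 + 0 = 24.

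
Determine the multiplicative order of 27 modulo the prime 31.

The order of 27 must divide p − 1 = 30 = 2 · 3 · 5.
Divisors: 1, 2, 3, 5, 6, 10, 15, 30.
Check each in increasing order: 27^1 ≡ 27;  27^2 ≡ 16;  27^3 ≡ 29;  27^5 ≡ 30;  27^6 ≡ 4;  27^10 ≡ 1.
Smallest exponent giving 1 is 10.

10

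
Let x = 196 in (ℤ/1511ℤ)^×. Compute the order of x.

755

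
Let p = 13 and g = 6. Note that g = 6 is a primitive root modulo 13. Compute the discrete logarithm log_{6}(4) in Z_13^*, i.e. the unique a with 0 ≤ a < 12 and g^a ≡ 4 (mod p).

10

Successive powers of 6 modulo 13:
  6^0=1  6^1=6  6^2=10  6^3=8  6^4=9  6^5=2
  6^6=12  6^7=7  6^8=3  6^9=5  6^10=4
So 6^10 ≡ 4 (mod 13), giving a = 10.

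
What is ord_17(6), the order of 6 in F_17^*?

The order of 6 must divide p − 1 = 16 = 2^4.
Divisors: 1, 2, 4, 8, 16.
Check each in increasing order: 6^1 ≡ 6;  6^2 ≡ 2;  6^4 ≡ 4;  6^8 ≡ 16;  6^16 ≡ 1.
Smallest exponent giving 1 is 16.

16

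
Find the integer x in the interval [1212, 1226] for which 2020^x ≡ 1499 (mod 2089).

1223

Compute 2020^1212 mod 2089 = 1606, then multiply by 2020 repeatedly:
  2020^1212=1606  2020^1213=1992  2020^1214=426  2020^1215=1941  2020^1216=1856
  2020^1217=1454  2020^1218=2035  2020^1219=1637  2020^1220=1942  2020^1221=1787
  2020^1222=2037  2020^1223=1499
Found 1499 at exponent 1223.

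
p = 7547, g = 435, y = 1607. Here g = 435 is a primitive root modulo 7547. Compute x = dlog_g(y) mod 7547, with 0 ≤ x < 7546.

4797

Baby-step giant-step with m = ceil(sqrt(7546)) = 87.
Baby table (435^j mod 7547 for j=0..86):
  0:1  1:435  2:550  3:5293  4:620  5:5555  6:1385  7:6262
  8:7050  9:2668  10:5889  11:3282  12:1287  13:1367  14:5979  15:4697
  16:5505  17:2276  18:1403  19:6545  20:1856  21:7378  22:1955  23:5161
  24:3576  25:878  26:4580  27:7439  28:5849  29:976  30:1928  31:963
  32:3820  33:1360  34:2934  35:847  36:6189  37:5483  38:253  39:4397
  40:3304  41:3310  42:5920  43:1673  44:3243  45:6963  46:2558  47:3321
  48:3158  49:176  50:1090  51:6236  52:3287  53:3462  54:4117  55:2256
  56:250  57:3092  58:1654  59:2525  60:4060  61:102  62:6635  63:3271
  64:4049  65:2864  66:585  67:5424  68:4776  69:2135  70:444  71:4465
  72:2696  73:2975  74:3588  75:6098  76:3633  77:3032  78:5742  79:7260
  80:3454  81:637  82:5403  83:3188  84:5679  85:2496  86:6539
Giant step factor: 435^(-87) ≡ 4314 (mod 7547).
Scan 1607·4314^i mod 7547 for i = 0, 1, …:
  i=0: 1607   i=1: 4452   i=2: 6360   i=3: 3695
  i=4: 966   i=5: 1380   i=6: 6284   i=7: 352
  i=8: 1581   i=9: 5493     …   i=54: 3165
  i=55: 1287
Match at i=55, j=12: x = 55·87 + 12 = 4797.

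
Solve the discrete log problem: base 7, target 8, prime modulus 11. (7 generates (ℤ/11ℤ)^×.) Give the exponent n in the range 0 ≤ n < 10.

Successive powers of 7 modulo 11:
  7^0=1  7^1=7  7^2=5  7^3=2  7^4=3  7^5=10
  7^6=4  7^7=6  7^8=9  7^9=8
So 7^9 ≡ 8 (mod 11), giving n = 9.

9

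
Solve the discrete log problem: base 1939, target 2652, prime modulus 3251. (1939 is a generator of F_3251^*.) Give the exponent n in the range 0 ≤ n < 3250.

2558

Baby-step giant-step with m = ceil(sqrt(3250)) = 58.
Baby table (1939^j mod 3251 for j=0..57):
  0:1  1:1939  2:1565  3:1352  4:1222  5:2730  6:842  7:636
  8:1075  9:534  10:1608  11:203  12:246  13:2348  14:1372  15:990
  16:1520  17:1874  18:2319  19:408  20:1119  21:1324  22:2197  23:1173
  24:1998  25:2181  26:2659  27:2966  28:55  29:2613  30:1549  31:2838
  32:2190  33:604  34:796  35:2470  36:607  37:111  38:663  39:1412
  40:526  41:2351  42:687  43:2434  44:2325  45:2289  46:756  47:2934
  48:3027  49:1298  50:548  51:2746  52:2607  53:2919  54:3201  55:580
  56:3025  57:671
Giant step factor: 1939^(-58) ≡ 588 (mod 3251).
Scan 2652·588^i mod 3251 for i = 0, 1, …:
  i=0: 2652   i=1: 2147   i=2: 1048   i=3: 1785
  i=4: 2758   i=5: 2706   i=6: 1389   i=7: 731
  i=8: 696   i=9: 2873     …   i=43: 875
  i=44: 842
Match at i=44, j=6: n = 44·58 + 6 = 2558.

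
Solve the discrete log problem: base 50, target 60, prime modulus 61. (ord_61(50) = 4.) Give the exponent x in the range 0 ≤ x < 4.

Successive powers of 50 modulo 61:
  50^0=1  50^1=50  50^2=60
So 50^2 ≡ 60 (mod 61), giving x = 2.

2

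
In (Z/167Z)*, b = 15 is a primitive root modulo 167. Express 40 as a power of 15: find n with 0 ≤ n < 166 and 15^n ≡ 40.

17

Baby-step giant-step with m = ceil(sqrt(166)) = 13.
Baby table (15^j mod 167 for j=0..12):
  0:1  1:15  2:58  3:35  4:24  5:26  6:56  7:5
  8:75  9:123  10:8  11:120  12:130
Giant step factor: 15^(-13) ≡ 34 (mod 167).
Scan 40·34^i mod 167 for i = 0, 1, …:
  i=0: 40   i=1: 24
Match at i=1, j=4: n = 1·13 + 4 = 17.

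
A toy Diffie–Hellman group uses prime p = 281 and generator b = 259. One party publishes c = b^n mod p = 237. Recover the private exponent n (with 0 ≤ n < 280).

Baby-step giant-step with m = ceil(sqrt(280)) = 17.
Baby table (259^j mod 281 for j=0..16):
  0:1  1:259  2:203  3:30  4:183  5:189  6:57  7:151
  8:50  9:24  10:34  11:95  12:158  13:177  14:40  15:244
  16:252
Giant step factor: 259^(-17) ≡ 159 (mod 281).
Scan 237·159^i mod 281 for i = 0, 1, …:
  i=0: 237   i=1: 29   i=2: 115   i=3: 20
  i=4: 89   i=5: 101   i=6: 42   i=7: 215
  i=8: 184   i=9: 32   i=10: 30
Match at i=10, j=3: n = 10·17 + 3 = 173.

173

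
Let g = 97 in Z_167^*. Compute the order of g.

83

The order of 97 must divide p − 1 = 166 = 2 · 83.
Divisors: 1, 2, 83, 166.
Check each in increasing order: 97^1 ≡ 97;  97^2 ≡ 57;  97^83 ≡ 1.
Smallest exponent giving 1 is 83.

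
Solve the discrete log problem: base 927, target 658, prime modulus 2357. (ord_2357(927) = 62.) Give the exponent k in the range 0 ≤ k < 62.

25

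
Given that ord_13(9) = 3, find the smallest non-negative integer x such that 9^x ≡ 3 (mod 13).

2

Successive powers of 9 modulo 13:
  9^0=1  9^1=9  9^2=3
So 9^2 ≡ 3 (mod 13), giving x = 2.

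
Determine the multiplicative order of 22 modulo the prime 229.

76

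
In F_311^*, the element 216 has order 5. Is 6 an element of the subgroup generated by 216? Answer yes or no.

6 ∈ ⟨216⟩ iff 6^5 ≡ 1 (mod 311), since |⟨216⟩| = 5.
6^5 mod 311 = 1.
Since 1 = 1, 6 lies in the subgroup.

yes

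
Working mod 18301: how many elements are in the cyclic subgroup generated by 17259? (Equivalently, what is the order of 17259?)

The order of 17259 must divide p − 1 = 18300 = 2^2 · 3 · 5^2 · 61.
Divisors: 1, 2, 3, 4, 5, 6, 10, 12, 15, 20, 25, 30, 50, 60, 61, 75, 100, 122, 150, 183, 244, 300, 305, 366, 610, 732, 915, 1220, 1525, 1830, 3050, 3660, 4575, 6100, 9150, 18300.
Check each in increasing order: 17259^1 ≡ 17259;  17259^2 ≡ 6005;  17259^3 ≡ 1732;  17259^4 ≡ 7055;  17259^5 ≡ 5692;  17259^6 ≡ 16761;  17259^10 ≡ 6094;  17259^12 ≡ 10771;  17259^15 ≡ 6653;  17259^20 ≡ 4107;  17259^25 ≡ 6667;  17259^30 ≡ 10591;  17259^50 ≡ 14061;  17259^60 ≡ 2452;  17259^61 ≡ 7156;  17259^75 ≡ 6965;  17259^100 ≡ 6018;  17259^122 ≡ 2138;  17259^150 ≡ 13575;  17259^183 ≡ 18193;  17259^244 ≡ 14095;  17259^300 ≡ 7856;  17259^305 ≡ 7009;  17259^366 ≡ 11664;  17259^610 ≡ 6197;  17259^732 ≡ 17563;  17259^915 ≡ 6500;  17259^1220 ≡ 7311;  17259^1525 ≡ 18300;  17259^1830 ≡ 11292;  17259^3050 ≡ 1.
Smallest exponent giving 1 is 3050.

3050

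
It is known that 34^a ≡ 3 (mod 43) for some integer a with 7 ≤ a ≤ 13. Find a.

11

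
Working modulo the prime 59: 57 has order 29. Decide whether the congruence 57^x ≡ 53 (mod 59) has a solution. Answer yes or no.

53 ∈ ⟨57⟩ iff 53^29 ≡ 1 (mod 59), since |⟨57⟩| = 29.
53^29 mod 59 = 1.
Since 1 = 1, 53 lies in the subgroup.

yes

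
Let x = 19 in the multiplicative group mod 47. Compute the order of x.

46

The order of 19 must divide p − 1 = 46 = 2 · 23.
Divisors: 1, 2, 23, 46.
Check each in increasing order: 19^1 ≡ 19;  19^2 ≡ 32;  19^23 ≡ 46;  19^46 ≡ 1.
Smallest exponent giving 1 is 46.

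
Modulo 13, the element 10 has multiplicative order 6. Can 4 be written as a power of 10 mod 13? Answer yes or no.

4 ∈ ⟨10⟩ iff 4^6 ≡ 1 (mod 13), since |⟨10⟩| = 6.
4^6 mod 13 = 1.
Since 1 = 1, 4 lies in the subgroup.

yes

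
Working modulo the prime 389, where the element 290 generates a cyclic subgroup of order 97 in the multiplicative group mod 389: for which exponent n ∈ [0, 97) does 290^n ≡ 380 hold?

82

Baby-step giant-step with m = ceil(sqrt(97)) = 10.
Baby table (290^j mod 389 for j=0..9):
  0:1  1:290  2:76  3:256  4:330  5:6  6:184  7:67
  8:369  9:35
Giant step factor: 290^(-10) ≡ 335 (mod 389).
Scan 380·335^i mod 389 for i = 0, 1, …:
  i=0: 380   i=1: 97   i=2: 208   i=3: 49
  i=4: 77   i=5: 121   i=6: 79   i=7: 13
  i=8: 76
Match at i=8, j=2: n = 8·10 + 2 = 82.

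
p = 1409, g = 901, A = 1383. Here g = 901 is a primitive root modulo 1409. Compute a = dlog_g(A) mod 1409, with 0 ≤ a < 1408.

1091

Baby-step giant-step with m = ceil(sqrt(1408)) = 38.
Baby table (901^j mod 1409 for j=0..37):
  0:1  1:901  2:217  3:1075  4:592  5:790  6:245  7:941
  8:1032  9:1301  10:1322  11:517  12:847  13:878  14:629  15:311
  16:1229  17:1264  18:392  19:942  20:524  21:109  22:988  23:1109
  24:228  25:1123  26:161  27:1343  28:1121  29:1177  30:909  31:380
  32:1402  33:738  34:1299  35:929  36:83  37:106
Giant step factor: 901^(-38) ≡ 1211 (mod 1409).
Scan 1383·1211^i mod 1409 for i = 0, 1, …:
  i=0: 1383   i=1: 921   i=2: 812   i=3: 1259
  i=4: 111   i=5: 566   i=6: 652   i=7: 532
  i=8: 339   i=9: 510     …   i=27: 470
  i=28: 1343
Match at i=28, j=27: a = 28·38 + 27 = 1091.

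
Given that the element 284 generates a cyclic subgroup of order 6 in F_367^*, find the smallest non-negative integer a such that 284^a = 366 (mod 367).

3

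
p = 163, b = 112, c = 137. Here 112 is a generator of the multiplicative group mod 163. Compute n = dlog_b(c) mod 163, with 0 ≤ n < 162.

Baby-step giant-step with m = ceil(sqrt(162)) = 13.
Baby table (112^j mod 163 for j=0..12):
  0:1  1:112  2:156  3:31  4:49  5:109  6:146  7:52
  8:119  9:125  10:145  11:103  12:126
Giant step factor: 112^(-13) ≡ 137 (mod 163).
Scan 137·137^i mod 163 for i = 0, 1, …:
  i=0: 137   i=1: 24   i=2: 28   i=3: 87
  i=4: 20   i=5: 132   i=6: 154   i=7: 71
  i=8: 110   i=9: 74   i=10: 32   i=11: 146
Match at i=11, j=6: n = 11·13 + 6 = 149.

149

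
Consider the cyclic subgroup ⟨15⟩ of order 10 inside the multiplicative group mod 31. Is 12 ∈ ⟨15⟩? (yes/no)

⟨15⟩ has order 10; its elements mod 31 are {1, 2, 4, 8, 15, 16, 23, 27, 29, 30}.
12 is not in this set.

no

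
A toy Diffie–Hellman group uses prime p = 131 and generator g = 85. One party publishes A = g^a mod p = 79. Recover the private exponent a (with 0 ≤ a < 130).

Baby-step giant-step with m = ceil(sqrt(130)) = 12.
Baby table (85^j mod 131 for j=0..11):
  0:1  1:85  2:20  3:128  4:7  5:71  6:9  7:110
  8:49  9:104  10:63  11:115
Giant step factor: 85^(-12) ≡ 55 (mod 131).
Scan 79·55^i mod 131 for i = 0, 1, …:
  i=0: 79   i=1: 22   i=2: 31   i=3: 2
  i=4: 110
Match at i=4, j=7: a = 4·12 + 7 = 55.

55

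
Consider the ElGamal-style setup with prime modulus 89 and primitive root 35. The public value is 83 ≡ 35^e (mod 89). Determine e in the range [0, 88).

Baby-step giant-step with m = ceil(sqrt(88)) = 10.
Baby table (35^j mod 89 for j=0..9):
  0:1  1:35  2:68  3:66  4:85  5:38  6:84  7:3
  8:16  9:26
Giant step factor: 35^(-10) ≡ 49 (mod 89).
Scan 83·49^i mod 89 for i = 0, 1, …:
  i=0: 83   i=1: 62   i=2: 12   i=3: 54
  i=4: 65   i=5: 70   i=6: 48   i=7: 38
Match at i=7, j=5: e = 7·10 + 5 = 75.

75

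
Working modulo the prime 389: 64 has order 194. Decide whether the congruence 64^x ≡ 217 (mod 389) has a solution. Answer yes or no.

no

217 ∈ ⟨64⟩ iff 217^194 ≡ 1 (mod 389), since |⟨64⟩| = 194.
217^194 mod 389 = 388.
Since 388 ≠ 1, 217 does not lie in the subgroup.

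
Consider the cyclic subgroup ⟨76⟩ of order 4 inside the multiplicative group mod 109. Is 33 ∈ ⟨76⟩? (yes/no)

yes

33 ∈ ⟨76⟩ iff 33^4 ≡ 1 (mod 109), since |⟨76⟩| = 4.
33^4 mod 109 = 1.
Since 1 = 1, 33 lies in the subgroup.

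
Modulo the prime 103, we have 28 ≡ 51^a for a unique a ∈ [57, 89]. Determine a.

Compute 51^57 mod 103 = 37, then multiply by 51 repeatedly:
  51^57=37  51^58=33  51^59=35  51^60=34  51^61=86
  51^62=60  51^63=73  51^64=15  51^65=44  51^66=81
  51^67=11  51^68=46  51^69=80  51^70=63  51^71=20
  51^72=93  51^73=5  51^74=49  51^75=27  51^76=38
  51^77=84  51^78=61  51^79=21  51^80=41  51^81=31
  51^82=36  51^83=85  51^84=9  51^85=47  51^86=28
Found 28 at exponent 86.

86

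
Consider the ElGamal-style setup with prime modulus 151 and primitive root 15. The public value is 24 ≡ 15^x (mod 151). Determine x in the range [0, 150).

87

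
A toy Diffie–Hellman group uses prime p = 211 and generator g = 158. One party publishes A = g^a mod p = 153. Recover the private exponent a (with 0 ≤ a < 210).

15

Successive powers of 158 modulo 211:
  158^0=1  158^1=158  158^2=66  158^3=89  158^4=136  158^5=177
  158^6=114  158^7=77  158^8=139  158^9=18  158^10=101  158^11=133
  158^12=125  158^13=127  158^14=21  158^15=153
So 158^15 ≡ 153 (mod 211), giving a = 15.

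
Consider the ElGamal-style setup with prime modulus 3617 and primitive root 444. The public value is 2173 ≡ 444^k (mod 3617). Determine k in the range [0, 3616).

1292

Baby-step giant-step with m = ceil(sqrt(3616)) = 61.
Baby table (444^j mod 3617 for j=0..60):
  0:1  1:444  2:1818  3:601  4:2803  5:284  6:3118  7:2698
  8:685  9:312  10:1082  11:2964  12:3045  13:2839  14:1800  15:3460
  16:2632  17:317  18:3302  19:1203  20:2433  21:2386  22:3220  23:965
  24:1654  25:125  26:1245  27:2996  28:2785  29:3143  30:2947  31:2731
  32:869  33:2434  34:2830  35:1421  36:1566  37:840  38:409  39:746
  40:2077  41:3470  42:3455  43:412  44:2078  45:297  46:1656  47:1013
  48:1264  49:581  50:1157  51:94  52:1949  53:893  54:2239  55:3058
  56:1377  57:115  58:422  59:2901  60:392
Giant step factor: 444^(-61) ≡ 2269 (mod 3617).
Scan 2173·2269^i mod 3617 for i = 0, 1, …:
  i=0: 2173   i=1: 566   i=2: 219   i=3: 1382
  i=4: 3436   i=5: 1649   i=6: 1603   i=7: 2122
  i=8: 591   i=9: 2689     …   i=20: 30
  i=21: 2964
Match at i=21, j=11: k = 21·61 + 11 = 1292.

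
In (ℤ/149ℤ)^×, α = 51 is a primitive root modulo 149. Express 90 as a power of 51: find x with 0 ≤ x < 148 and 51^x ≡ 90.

Baby-step giant-step with m = ceil(sqrt(148)) = 13.
Baby table (51^j mod 149 for j=0..12):
  0:1  1:51  2:68  3:41  4:5  5:106  6:42  7:56
  8:25  9:83  10:61  11:131  12:125
Giant step factor: 51^(-13) ≡ 135 (mod 149).
Scan 90·135^i mod 149 for i = 0, 1, …:
  i=0: 90   i=1: 81   i=2: 58   i=3: 82
  i=4: 44   i=5: 129   i=6: 131
Match at i=6, j=11: x = 6·13 + 11 = 89.

89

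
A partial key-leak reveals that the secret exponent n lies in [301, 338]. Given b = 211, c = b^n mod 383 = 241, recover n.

Compute 211^301 mod 383 = 40, then multiply by 211 repeatedly:
  211^301=40  211^302=14  211^303=273  211^304=153  211^305=111
  211^306=58  211^307=365  211^308=32  211^309=241
Found 241 at exponent 309.

309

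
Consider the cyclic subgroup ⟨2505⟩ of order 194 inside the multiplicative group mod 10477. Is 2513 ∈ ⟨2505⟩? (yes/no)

no

2513 ∈ ⟨2505⟩ iff 2513^194 ≡ 1 (mod 10477), since |⟨2505⟩| = 194.
2513^194 mod 10477 = 8049.
Since 8049 ≠ 1, 2513 does not lie in the subgroup.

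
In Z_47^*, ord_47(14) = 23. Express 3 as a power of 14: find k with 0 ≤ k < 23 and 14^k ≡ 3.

5

Successive powers of 14 modulo 47:
  14^0=1  14^1=14  14^2=8  14^3=18  14^4=17  14^5=3
So 14^5 ≡ 3 (mod 47), giving k = 5.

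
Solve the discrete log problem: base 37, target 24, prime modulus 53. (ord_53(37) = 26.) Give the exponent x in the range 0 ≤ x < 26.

18

Successive powers of 37 modulo 53:
  37^0=1  37^1=37  37^2=44  37^3=38  37^4=28  37^5=29
  37^6=13  37^7=4  37^8=42  37^9=17  37^10=46  37^11=6
  37^12=10  37^13=52  37^14=16  37^15=9  37^16=15  37^17=25
  37^18=24
So 37^18 ≡ 24 (mod 53), giving x = 18.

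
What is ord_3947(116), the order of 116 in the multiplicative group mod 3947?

The order of 116 must divide p − 1 = 3946 = 2 · 1973.
Divisors: 1, 2, 1973, 3946.
Check each in increasing order: 116^1 ≡ 116;  116^2 ≡ 1615;  116^1973 ≡ 3946;  116^3946 ≡ 1.
Smallest exponent giving 1 is 3946.

3946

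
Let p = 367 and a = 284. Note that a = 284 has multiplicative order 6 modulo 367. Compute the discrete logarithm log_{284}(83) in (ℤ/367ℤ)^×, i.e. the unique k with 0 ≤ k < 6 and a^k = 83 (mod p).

4

Successive powers of 284 modulo 367:
  284^0=1  284^1=284  284^2=283  284^3=366  284^4=83
So 284^4 ≡ 83 (mod 367), giving k = 4.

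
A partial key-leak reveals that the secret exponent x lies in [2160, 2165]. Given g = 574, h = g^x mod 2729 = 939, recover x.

2163

Compute 574^2160 mod 2729 = 1116, then multiply by 574 repeatedly:
  574^2160=1116  574^2161=1998  574^2162=672  574^2163=939
Found 939 at exponent 2163.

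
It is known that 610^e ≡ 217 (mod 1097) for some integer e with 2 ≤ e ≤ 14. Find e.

Compute 610^2 mod 1097 = 217, then multiply by 610 repeatedly:
  610^2=217
Found 217 at exponent 2.

2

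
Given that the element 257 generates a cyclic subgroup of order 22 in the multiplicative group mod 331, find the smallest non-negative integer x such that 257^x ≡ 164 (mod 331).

Successive powers of 257 modulo 331:
  257^0=1  257^1=257  257^2=180  257^3=251  257^4=293  257^5=164
So 257^5 ≡ 164 (mod 331), giving x = 5.

5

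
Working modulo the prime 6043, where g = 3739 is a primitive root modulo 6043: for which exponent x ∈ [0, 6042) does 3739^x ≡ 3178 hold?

1009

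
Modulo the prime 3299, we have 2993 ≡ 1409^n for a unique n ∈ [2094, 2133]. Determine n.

Compute 1409^2094 mod 3299 = 2542, then multiply by 1409 repeatedly:
  1409^2094=2542  1409^2095=2263  1409^2096=1733  1409^2097=537  1409^2098=1162
  1409^2099=954  1409^2100=1493  1409^2101=2174  1409^2102=1694  1409^2103=1669
  1409^2104=2733  1409^2105=864  1409^2106=45  1409^2107=724  1409^2108=725
  1409^2109=2134  1409^2110=1417  1409^2111=658  1409^2112=103  1409^2113=3270
  1409^2114=2026  1409^2115=999  1409^2116=2217  1409^2117=2899  1409^2118=529
  1409^2119=3086  1409^2120=92  1409^2121=967  1409^2122=16  1409^2123=2750
  1409^2124=1724  1409^2125=1052  1409^2126=1017  1409^2127=1187  1409^2128=3189
  1409^2129=63  1409^2130=2993
Found 2993 at exponent 2130.

2130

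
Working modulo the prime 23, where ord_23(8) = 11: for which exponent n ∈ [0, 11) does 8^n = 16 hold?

Successive powers of 8 modulo 23:
  8^0=1  8^1=8  8^2=18  8^3=6  8^4=2  8^5=16
So 8^5 ≡ 16 (mod 23), giving n = 5.

5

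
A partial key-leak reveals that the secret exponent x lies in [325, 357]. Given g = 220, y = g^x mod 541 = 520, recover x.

344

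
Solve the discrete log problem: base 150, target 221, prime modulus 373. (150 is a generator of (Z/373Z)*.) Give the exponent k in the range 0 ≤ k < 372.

168

Baby-step giant-step with m = ceil(sqrt(372)) = 20.
Baby table (150^j mod 373 for j=0..19):
  0:1  1:150  2:120  3:96  4:226  5:330  6:264  7:62
  8:348  9:353  10:357  11:211  12:318  13:329  14:114  15:315
  16:252  17:127  18:27  19:320
Giant step factor: 150^(-20) ≡ 51 (mod 373).
Scan 221·51^i mod 373 for i = 0, 1, …:
  i=0: 221   i=1: 81   i=2: 28   i=3: 309
  i=4: 93   i=5: 267   i=6: 189   i=7: 314
  i=8: 348
Match at i=8, j=8: k = 8·20 + 8 = 168.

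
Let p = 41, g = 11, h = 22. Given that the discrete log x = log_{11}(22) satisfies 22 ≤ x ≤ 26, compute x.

23

Compute 11^22 mod 41 = 2, then multiply by 11 repeatedly:
  11^22=2  11^23=22
Found 22 at exponent 23.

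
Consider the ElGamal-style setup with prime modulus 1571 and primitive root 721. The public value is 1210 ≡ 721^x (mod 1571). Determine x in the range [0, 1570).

Baby-step giant-step with m = ceil(sqrt(1570)) = 40.
Baby table (721^j mod 1571 for j=0..39):
  0:1  1:721  2:1411  3:894  4:464  5:1492  6:1168  7:72
  8:69  9:1048  10:1528  11:417  12:596  13:833  14:471  15:255
  16:48  17:46  18:175  19:495  20:278  21:921  22:1079  23:314
  24:170  25:32  26:1078  27:1164  28:330  29:709  30:614  31:1243
  32:733  33:637  34:545  35:195  36:776  37:220  38:1520  39:933
Giant step factor: 721^(-40) ≡ 922 (mod 1571).
Scan 1210·922^i mod 1571 for i = 0, 1, …:
  i=0: 1210   i=1: 210   i=2: 387   i=3: 197
  i=4: 969   i=5: 1090   i=6: 1111   i=7: 50
  i=8: 541   i=9: 795     …   i=28: 1267
  i=29: 921
Match at i=29, j=21: x = 29·40 + 21 = 1181.

1181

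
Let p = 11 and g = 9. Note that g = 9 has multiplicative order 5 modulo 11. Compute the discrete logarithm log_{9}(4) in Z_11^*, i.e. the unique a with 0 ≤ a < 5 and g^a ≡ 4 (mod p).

Successive powers of 9 modulo 11:
  9^0=1  9^1=9  9^2=4
So 9^2 ≡ 4 (mod 11), giving a = 2.

2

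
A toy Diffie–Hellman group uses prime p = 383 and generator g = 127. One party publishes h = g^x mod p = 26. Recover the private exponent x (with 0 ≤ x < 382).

Baby-step giant-step with m = ceil(sqrt(382)) = 20.
Baby table (127^j mod 383 for j=0..19):
  0:1  1:127  2:43  3:99  4:317  5:44  6:226  7:360
  8:143  9:160  10:21  11:369  12:137  13:164  14:146  15:158
  16:150  17:283  18:322  19:296
Giant step factor: 127^(-20) ≡ 350 (mod 383).
Scan 26·350^i mod 383 for i = 0, 1, …:
  i=0: 26   i=1: 291   i=2: 355   i=3: 158
Match at i=3, j=15: x = 3·20 + 15 = 75.

75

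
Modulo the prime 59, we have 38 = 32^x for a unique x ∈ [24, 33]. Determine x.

Compute 32^24 mod 59 = 16, then multiply by 32 repeatedly:
  32^24=16  32^25=40  32^26=41  32^27=14  32^28=35
  32^29=58  32^30=27  32^31=38
Found 38 at exponent 31.

31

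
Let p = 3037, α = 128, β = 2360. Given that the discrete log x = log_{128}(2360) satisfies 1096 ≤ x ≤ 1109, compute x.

1108

Compute 128^1096 mod 3037 = 1942, then multiply by 128 repeatedly:
  128^1096=1942  128^1097=2579  128^1098=2116  128^1099=555  128^1100=1189
  128^1101=342  128^1102=1258  128^1103=63  128^1104=1990  128^1105=2649
  128^1106=1965  128^1107=2486  128^1108=2360
Found 2360 at exponent 1108.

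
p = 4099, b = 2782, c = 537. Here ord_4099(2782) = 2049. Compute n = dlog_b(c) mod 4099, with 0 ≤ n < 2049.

Baby-step giant-step with m = ceil(sqrt(2049)) = 46.
Baby table (2782^j mod 4099 for j=0..45):
  0:1  1:2782  2:612  3:1499  4:1535  5:3311  6:749  7:1426
  8:3399  9:3724  10:1995  11:44  12:3537  13:2334  14:372  15:1956
  16:2219  17:164  18:1259  19:1992  20:3995  21:1701  22:1936  23:3965
  24:221  25:4071  26:4084  27:3359  28:3117  29:2109  30:1569  31:3622
  32:1062  33:3204  34:2302  35:1526  36:2867  37:3439  38:232  39:1881
  40:2618  41:3452  42:3606  43:1639  44:1610  45:2912
Giant step factor: 2782^(-46) ≡ 896 (mod 4099).
Scan 537·896^i mod 4099 for i = 0, 1, …:
  i=0: 537   i=1: 1569
Match at i=1, j=30: n = 1·46 + 30 = 76.

76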